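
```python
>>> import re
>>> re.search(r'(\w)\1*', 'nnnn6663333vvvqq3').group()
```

`\1` is not a pattern — it's the concrete string captured by group 1, re-applied verbatim.
`re.search` tries every starting position until one works.
The match spans [0:4] → 'nnnn'.
Captured: group 1 = 'n'.

'nnnn'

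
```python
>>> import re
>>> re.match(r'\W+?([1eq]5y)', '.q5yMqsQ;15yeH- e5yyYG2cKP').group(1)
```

The match spans [0:4] → '.q5y'.
Captured: group 1 = 'q5y'.

'q5y'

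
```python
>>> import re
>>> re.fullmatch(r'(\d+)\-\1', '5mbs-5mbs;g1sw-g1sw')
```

None

`\1` has to match the exact text group 1 already captured.
`fullmatch` succeeds only if the pattern covers the string from start to end.
Here the pattern can't cover the whole string, so the call returns None.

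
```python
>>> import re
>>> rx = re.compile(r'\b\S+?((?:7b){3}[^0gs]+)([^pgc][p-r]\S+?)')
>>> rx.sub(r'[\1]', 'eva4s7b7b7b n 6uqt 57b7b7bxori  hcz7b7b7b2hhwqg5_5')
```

'[7b7b7b n 6uqt 57b7b7bxori  hcz7b7b7b2hh]5_5'

The pattern matches a word boundary (`\b`, zero-width); then one or more of a non-whitespace character (lazy); then the literal '7b' repeated 3 times, then one or more of any character except [0gs] (captured); then any character except [pgc], then a character in [p-r], then one or more of a non-whitespace character (lazy) (captured).
Matches: at [0:47] → 'eva4s7b7b7b n 6uqt 57b7b7bxori  hcz7b7b7b2hhwqg'.
Each match is replaced using the text its own group 1 captured.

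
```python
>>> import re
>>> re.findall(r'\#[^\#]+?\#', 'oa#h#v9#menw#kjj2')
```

Matches: at [2:5] → '#h#'; at [7:13] → '#menw#'.
`findall` yields the raw match text (2 of them) because the pattern has no groups.

['#h#', '#menw#']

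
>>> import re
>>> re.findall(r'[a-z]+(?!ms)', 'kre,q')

Because the assertion is negative and zero-width, positions next to the forbidden text are skipped.
Since nothing is captured, `findall` lists the 2 matched substrings directly.

['kre', 'q']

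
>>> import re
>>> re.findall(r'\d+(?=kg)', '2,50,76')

[]

The positive lookaround only admits positions where the adjacent text matches; those characters stay outside the span.
With no groups in the pattern, `findall` gives back each whole match — 0 here.
Nothing in the string satisfies the pattern, so the list is empty.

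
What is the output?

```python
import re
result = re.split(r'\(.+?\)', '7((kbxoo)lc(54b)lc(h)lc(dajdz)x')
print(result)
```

['7', 'lc', 'lc', 'lc', 'x']

Matches to split on: at [1:9] → '((kbxoo)'; at [11:16] → '(54b)'; at [18:21] → '(h)'; at [23:30] → '(dajdz)'.
`split` removes every match and returns the 5 fragments in between.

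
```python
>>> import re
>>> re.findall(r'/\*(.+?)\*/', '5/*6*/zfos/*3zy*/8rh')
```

['6', '3zy']

Because there's exactly one group, `findall` drops the full match and keeps group 1 from each hit.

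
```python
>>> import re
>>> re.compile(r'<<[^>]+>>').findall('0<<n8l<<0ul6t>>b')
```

['<<n8l<<0ul6t>>']

Scanning left to right: at [1:15] → '<<n8l<<0ul6t>>'.
Since nothing is captured, `findall` lists the 1 matched substring directly.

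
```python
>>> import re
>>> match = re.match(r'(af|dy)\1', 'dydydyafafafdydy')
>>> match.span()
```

After group 1 captures some text, `\1` only succeeds where that same text appears again.
`re.match` only tries the pattern at the start of the string.
The match spans [0:4] → 'dydy'.
Captured: group 1 = 'dy'.

(0, 4)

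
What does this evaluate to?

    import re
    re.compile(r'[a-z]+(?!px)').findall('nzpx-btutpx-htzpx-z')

['nzpx', 'btutpx', 'htzpx', 'z']

The negative lookahead/lookbehind blocks any match where the forbidden context is present.
Matches: at [0:4] → 'nzpx'; at [5:11] → 'btutpx'; at [12:17] → 'htzpx'; at [18:19] → 'z'.
With no groups in the pattern, `findall` gives back each whole match — 4 here.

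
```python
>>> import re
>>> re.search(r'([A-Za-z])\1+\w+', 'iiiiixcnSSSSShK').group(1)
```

'i'

A backreference is literal: `\1` must see the identical characters the first group matched.
`re.search` tries every starting position until one works.
The match spans [0:15] → 'iiiiixcnSSSSShK'.
Captured: group 1 = 'i'.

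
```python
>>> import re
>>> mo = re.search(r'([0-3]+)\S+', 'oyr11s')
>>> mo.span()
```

(3, 6)

The match spans [3:6] → '11s'.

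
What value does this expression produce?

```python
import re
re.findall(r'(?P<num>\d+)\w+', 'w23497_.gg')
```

['23497']

The pattern matches one or more of a digit (captured as 'num'); then one or more of a word character.
Matches: at [1:7] match '23497_', group 1 = '23497'.
Because there's exactly one group, `findall` drops the full match and keeps group 1 from the one hit.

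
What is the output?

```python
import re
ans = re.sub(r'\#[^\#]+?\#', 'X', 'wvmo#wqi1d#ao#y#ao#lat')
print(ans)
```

wvmoXaoXao#lat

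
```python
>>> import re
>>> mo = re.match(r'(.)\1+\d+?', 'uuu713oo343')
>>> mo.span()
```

(0, 4)

`re.match` only tries the pattern at the start of the string.
The match spans [0:4] → 'uuu7'.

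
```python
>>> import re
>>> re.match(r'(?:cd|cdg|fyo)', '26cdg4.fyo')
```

`re.match` only tries the pattern at the start of the string.
Here the string doesn't start with a match, so the call returns None.

None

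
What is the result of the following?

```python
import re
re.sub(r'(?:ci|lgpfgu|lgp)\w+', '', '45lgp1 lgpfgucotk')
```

Matches: at [2:6] → 'lgp1'; at [7:17] → 'lgpfgucotk'.
`sub` substitutes '' at each match site.

'45 '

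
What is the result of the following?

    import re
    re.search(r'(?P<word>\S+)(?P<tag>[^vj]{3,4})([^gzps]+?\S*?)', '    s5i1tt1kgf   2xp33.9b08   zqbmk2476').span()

(4, 19)

The pattern matches one or more of a non-whitespace character (captured as 'word'); then 3 to 4 of any character except [vj] (captured as 'tag'); then one or more of any character except [gzps] (lazy), then zero or more of a non-whitespace character (lazy) (captured).
The `?` after the quantifier makes it lazy — it takes as little as possible before letting the rest of the pattern try.
`re.search` scans for the first position where the pattern succeeds.
The match spans [4:19] → 's5i1tt1kgf   2x'.
Captured: group 1 = 's5i1tt1kgf', group 2 = '   2', group 3 = 'x'.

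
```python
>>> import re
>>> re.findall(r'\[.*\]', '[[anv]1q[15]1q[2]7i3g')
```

Scanning left to right: at [0:17] → '[[anv]1q[15]1q[2]'.
Since nothing is captured, `findall` lists the 1 matched substring directly.

['[[anv]1q[15]1q[2]']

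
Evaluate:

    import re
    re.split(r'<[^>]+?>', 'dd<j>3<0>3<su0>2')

Matches to split on: at [2:5] → '<j>'; at [6:9] → '<0>'; at [10:15] → '<su0>'.
Each match becomes a cut point; 4 segments remain.

['dd', '3', '3', '2']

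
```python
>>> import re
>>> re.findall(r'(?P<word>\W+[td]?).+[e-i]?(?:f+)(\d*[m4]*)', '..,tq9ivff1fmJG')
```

Pattern: one or more of a non-word character, then optionally one of [td] (captured as 'word'); then one or more of any character, then optionally a character in [e-i]; then one or more of a literal 'f' (non-capturing group); then zero or more of a digit, then zero or more of one of [m4] (captured).
Matches: at [0:13] match '..,tq9ivff1fm', groups = ('..,t', 'm').
2 groups means the one result is a tuple of 2 captured strings — 1 here.

[('..,t', 'm')]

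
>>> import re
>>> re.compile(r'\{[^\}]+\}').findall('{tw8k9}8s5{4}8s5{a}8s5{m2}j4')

['{tw8k9}', '{4}', '{a}', '{m2}']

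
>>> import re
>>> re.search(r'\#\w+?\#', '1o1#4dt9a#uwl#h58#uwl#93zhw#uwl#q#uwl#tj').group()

'#4dt9a#'

Unlike `match`, `search` isn't anchored — it looks for the pattern anywhere in the string.
The match spans [3:10] → '#4dt9a#'.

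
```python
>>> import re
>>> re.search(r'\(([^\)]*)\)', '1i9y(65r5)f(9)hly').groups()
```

Unlike `match`, `search` isn't anchored — it looks for the pattern anywhere in the string.
The match spans [4:10] → '(65r5)'.
Captured: group 1 = '65r5'.

('65r5',)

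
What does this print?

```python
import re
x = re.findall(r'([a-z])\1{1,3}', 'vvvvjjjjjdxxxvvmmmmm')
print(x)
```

`\1` has to match the exact text group 1 already captured.
Walking the string: at [0:4] match 'vvvv', group 1 = 'v'; at [4:8] match 'jjjj', group 1 = 'j'; at [10:13] match 'xxx', group 1 = 'x'; at [13:15] match 'vv', group 1 = 'v'; at [15:19] match 'mmmm', group 1 = 'm'.
`findall` collects group 1 from each match (5 total).

['v', 'j', 'x', 'v', 'm']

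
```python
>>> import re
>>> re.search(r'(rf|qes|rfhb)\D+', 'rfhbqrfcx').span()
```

(0, 9)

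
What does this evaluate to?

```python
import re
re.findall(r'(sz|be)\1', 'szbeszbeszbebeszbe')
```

['be']

After group 1 captures some text, `\1` only succeeds where that same text appears again.
One capturing group, so `findall` returns just the captured substring from the one match — 1 in all.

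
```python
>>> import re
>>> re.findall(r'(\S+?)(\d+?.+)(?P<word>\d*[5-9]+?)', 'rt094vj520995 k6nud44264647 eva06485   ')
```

The pattern matches one or more of a non-whitespace character (lazy) (captured); then one or more of a digit (lazy), then one or more of any character (captured); then zero or more of a digit, then one or more of a character in [5-9] (lazy) (captured as 'word').
With the lazy modifier that quantifier settles for the fewest repetitions that let the rest of the pattern succeed (the atoms after it are unaffected and can still be greedy).
Scanning left to right: at [0:36] match 'rt094vj520995 k6nud44264647 eva06485', groups = ('rt', '094vj520995 k6nud44264647 eva0648', '5').
3 groups means the one result is a tuple of 3 captured strings — 1 here.

[('rt', '094vj520995 k6nud44264647 eva0648', '5')]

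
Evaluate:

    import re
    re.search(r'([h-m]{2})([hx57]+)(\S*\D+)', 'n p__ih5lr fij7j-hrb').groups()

('ih', '5', 'lr fij')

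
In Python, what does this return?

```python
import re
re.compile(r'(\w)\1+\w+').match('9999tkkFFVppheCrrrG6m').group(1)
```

'9'

`\1` is not a pattern — it's the concrete string captured by group 1, re-applied verbatim.
`re.match` only tries the pattern at the start of the string.
The match spans [0:21] → '9999tkkFFVppheCrrrG6m'.
Captured: group 1 = '9'.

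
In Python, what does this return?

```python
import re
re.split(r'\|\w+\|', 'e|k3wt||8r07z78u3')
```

['e', '|8r07z78u3']

Matches to split on: at [1:7] → '|k3wt|'.
Splitting on the pattern gives 2 pieces.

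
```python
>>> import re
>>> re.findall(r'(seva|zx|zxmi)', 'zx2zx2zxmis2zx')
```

Branches in `(...|...)` are attempted left-to-right; the first branch that allows the whole pattern to succeed is taken.
Matches: at [0:2] match 'zx', group 1 = 'zx'; at [3:5] match 'zx', group 1 = 'zx'; at [6:8] match 'zx', group 1 = 'zx'; at [12:14] match 'zx', group 1 = 'zx'.
With a single group, `findall` returns only what that group captured — 4 items.

['zx', 'zx', 'zx', 'zx']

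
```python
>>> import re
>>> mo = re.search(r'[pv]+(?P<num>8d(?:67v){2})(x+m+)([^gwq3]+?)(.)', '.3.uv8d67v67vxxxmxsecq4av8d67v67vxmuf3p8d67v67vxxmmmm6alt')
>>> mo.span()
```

(4, 19)

The pattern matches one or more of one of [pv]; then the literal '8d', then the literal '67v' repeated 2 times (captured as 'num'); then one or more of the literal 'x', then one or more of the literal 'm' (captured); then one or more of any character except [gwq3] (lazy) (captured); then any character (captured).
`re.search` tries every starting position until one works.
The match spans [4:19] → 'v8d67v67vxxxmxs'.
Captured: group 1 = '8d67v67v', group 2 = 'xxxm', group 3 = 'x', group 4 = 's'.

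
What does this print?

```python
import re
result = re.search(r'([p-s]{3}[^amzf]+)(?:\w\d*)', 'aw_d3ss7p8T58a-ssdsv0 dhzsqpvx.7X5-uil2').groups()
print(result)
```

Pattern: exactly 3 of a character in [p-s], then one or more of any character except [amzf] (captured); then a word character, then zero or more of a digit (non-capturing group).
`re.search` scans for the first position where the pattern succeeds.
The match spans [25:39] → 'sqpvx.7X5-uil2'.
Captured: group 1 = 'sqpvx.7X5-uil'.

('sqpvx.7X5-uil',)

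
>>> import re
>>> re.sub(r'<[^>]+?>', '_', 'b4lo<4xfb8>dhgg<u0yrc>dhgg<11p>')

'b4lo_dhgg_dhgg_'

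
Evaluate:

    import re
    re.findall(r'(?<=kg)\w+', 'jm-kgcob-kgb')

['cob', 'b']

The `(?=…)`/`(?<=…)` assertion just peeks at neighbouring text; it doesn't advance the match position.
Since nothing is captured, `findall` lists the 2 matched substrings directly.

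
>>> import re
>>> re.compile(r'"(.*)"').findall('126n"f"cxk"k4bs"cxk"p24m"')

['f"cxk"k4bs"cxk"p24m']

`findall` collects group 1 from the one match (1 total).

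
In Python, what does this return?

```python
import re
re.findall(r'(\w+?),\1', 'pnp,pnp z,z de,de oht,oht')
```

A backreference is literal: `\1` must see the identical characters the first group matched.
One capturing group, so `findall` returns just the captured substring from each match — 4 in all.

['pnp', 'z', 'de', 'oht']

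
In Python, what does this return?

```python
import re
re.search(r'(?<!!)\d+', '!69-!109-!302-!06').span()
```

(2, 3)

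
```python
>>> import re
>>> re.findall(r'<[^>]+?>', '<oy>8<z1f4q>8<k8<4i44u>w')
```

Walking the string: at [0:4] → '<oy>'; at [5:12] → '<z1f4q>'; at [13:23] → '<k8<4i44u>'.
With no groups in the pattern, `findall` gives back each whole match — 3 here.

['<oy>', '<z1f4q>', '<k8<4i44u>']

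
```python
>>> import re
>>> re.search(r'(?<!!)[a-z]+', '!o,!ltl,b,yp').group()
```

Because the assertion is negative and zero-width, positions next to the forbidden text are skipped.
`re.search` scans for the first position where the pattern succeeds.
The match spans [5:7] → 'tl'.

'tl'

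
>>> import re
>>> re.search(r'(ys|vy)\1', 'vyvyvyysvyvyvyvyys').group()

'vyvy'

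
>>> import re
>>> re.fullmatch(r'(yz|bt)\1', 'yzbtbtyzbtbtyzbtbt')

A backreference is literal: `\1` must see the identical characters the first group matched.
For `fullmatch`, every character of the input must be accounted for by the pattern.
Here the string isn't matched end-to-end, so the call returns None.

None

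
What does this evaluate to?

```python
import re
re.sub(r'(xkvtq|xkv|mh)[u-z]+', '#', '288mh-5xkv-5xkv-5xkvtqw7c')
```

'288mh-5xkv-5xkv-5#7c'

Matches: at [17:23] → 'xkvtqw'.
Each match is replaced by '#'.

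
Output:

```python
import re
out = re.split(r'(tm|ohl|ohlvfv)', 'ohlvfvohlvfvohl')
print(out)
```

['', 'ohl', 'vfv', 'ohl', 'vfv', 'ohl', '']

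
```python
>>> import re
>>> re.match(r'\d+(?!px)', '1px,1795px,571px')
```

The negative lookaround is zero-width — it rules out positions where the adjacent text would match, without consuming anything.
`re.match` only tries the pattern at the start of the string.
Here the pattern fails at index 0, so the call returns None.

None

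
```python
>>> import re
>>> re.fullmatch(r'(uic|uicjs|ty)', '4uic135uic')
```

None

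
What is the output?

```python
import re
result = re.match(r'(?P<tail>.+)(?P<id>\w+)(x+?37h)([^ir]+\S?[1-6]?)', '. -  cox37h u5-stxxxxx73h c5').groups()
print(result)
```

('. -  c', 'o', 'x37h', ' u5-stxxxxx73h c5')

The match spans [0:28] → '. -  cox37h u5-stxxxxx73h c5'.
Captured: group 1 = '. -  c', group 2 = 'o', group 3 = 'x37h', group 4 = ' u5-stxxxxx73h c5'.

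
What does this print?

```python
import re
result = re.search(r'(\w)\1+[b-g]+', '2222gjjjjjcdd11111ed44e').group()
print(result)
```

`\1` has to match the exact text group 1 already captured.
The match spans [0:5] → '2222g'.

2222g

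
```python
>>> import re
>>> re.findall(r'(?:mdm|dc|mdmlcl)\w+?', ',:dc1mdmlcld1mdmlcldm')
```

['dc1', 'mdml', 'mdml']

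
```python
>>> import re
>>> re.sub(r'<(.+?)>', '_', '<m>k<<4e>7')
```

The `?` after the quantifier makes it lazy — it takes as little as possible before letting the rest of the pattern try.
Each match is replaced by '_'.

'_k_7'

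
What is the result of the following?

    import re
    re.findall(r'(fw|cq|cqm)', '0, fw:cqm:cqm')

['fw', 'cq', 'cq']

Branches in `(...|...)` are attempted left-to-right; the first branch that allows the whole pattern to succeed is taken.
Scanning left to right: at [3:5] match 'fw', group 1 = 'fw'; at [6:8] match 'cq', group 1 = 'cq'; at [10:12] match 'cq', group 1 = 'cq'.
With a single group, `findall` returns only what that group captured — 3 items.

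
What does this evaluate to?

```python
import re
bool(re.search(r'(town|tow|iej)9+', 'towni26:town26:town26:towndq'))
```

Here no position works, so the call returns None, and `bool(None)` is False.

False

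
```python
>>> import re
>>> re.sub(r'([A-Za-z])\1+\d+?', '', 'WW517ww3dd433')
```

'1733'

After group 1 captures some text, `\1` only succeeds where that same text appears again.
Matches: at [0:3] → 'WW5'; at [5:8] → 'ww3'; at [8:11] → 'dd4'.
Every occurrence is swapped for ''.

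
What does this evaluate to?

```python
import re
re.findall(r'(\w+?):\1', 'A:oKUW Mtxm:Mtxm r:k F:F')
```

`\1` has to match the exact text group 1 already captured.
Scanning left to right: at [7:16] match 'Mtxm:Mtxm', group 1 = 'Mtxm'; at [21:24] match 'F:F', group 1 = 'F'.
Because there's exactly one group, `findall` drops the full match and keeps group 1 from each hit.

['Mtxm', 'F']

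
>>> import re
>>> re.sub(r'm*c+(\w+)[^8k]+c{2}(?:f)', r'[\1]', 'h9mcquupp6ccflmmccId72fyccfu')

The pattern matches zero or more of the literal 'm', then one or more of a literal 'c'; then one or more of a word character (captured); then one or more of any character except [8k], then exactly 2 of a literal 'c'; then a literal 'f' (non-capturing group).
Matches: at [2:27] → 'mcquupp6ccflmmccId72fyccf'.
The replacement refers to a captured group, so each match is rewritten using its own captured text.

'h9[quupp6ccflmmccId72f]u'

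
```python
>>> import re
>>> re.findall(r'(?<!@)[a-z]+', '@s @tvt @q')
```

['vt']

`(?!…)`/`(?<!…)` only lets a position through if the neighbouring text does NOT match; no characters are consumed.
Scanning left to right: at [5:7] → 'vt'.
Since nothing is captured, `findall` lists the 1 matched substring directly.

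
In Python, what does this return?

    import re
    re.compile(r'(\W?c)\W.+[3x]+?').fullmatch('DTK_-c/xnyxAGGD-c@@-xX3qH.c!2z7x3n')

None

This matches optionally a non-word character, then a literal 'c' (captured); then a non-word character, then one or more of any character; then one or more of one of [3x] (lazy).
`re.fullmatch` requires the pattern to consume the entire string.
Here the pattern can't cover the whole string, so the call returns None.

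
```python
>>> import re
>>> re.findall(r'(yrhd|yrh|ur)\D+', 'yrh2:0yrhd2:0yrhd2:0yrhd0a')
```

Walking the string: at [6:10] match 'yrhd', group 1 = 'yrh'; at [13:17] match 'yrhd', group 1 = 'yrh'; at [20:24] match 'yrhd', group 1 = 'yrh'.
With a single group, `findall` returns only what that group captured — 3 items.

['yrh', 'yrh', 'yrh']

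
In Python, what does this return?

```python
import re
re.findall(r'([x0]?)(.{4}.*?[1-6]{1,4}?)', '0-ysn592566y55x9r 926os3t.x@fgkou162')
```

[('0', '-ysn5'), ('', '92566'), ('', 'y55x9r 92'), ('', '6os3t.x@fgkou1')]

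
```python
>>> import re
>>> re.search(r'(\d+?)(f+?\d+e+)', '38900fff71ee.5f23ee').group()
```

The pattern matches one or more of a digit (lazy) (captured); then one or more of the literal 'f' (lazy), then one or more of a digit, then one or more of a literal 'e' (captured).
The match spans [0:12] → '38900fff71ee'.

'38900fff71ee'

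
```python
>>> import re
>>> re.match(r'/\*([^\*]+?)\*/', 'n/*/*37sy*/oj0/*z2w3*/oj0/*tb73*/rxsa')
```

With `match`, the pattern is implicitly anchored at the beginning.
Here the pattern fails at index 0, so the call returns None.

None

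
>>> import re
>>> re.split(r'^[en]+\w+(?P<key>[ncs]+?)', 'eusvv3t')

['', 's', 'vv3t']

This matches anchored at the start of the string; then one or more of one of [en]; then one or more of a word character; then one or more of one of [ncs] (lazy) (captured as 'key').
Matches to split on: at [0:3] → 'eus'.
With a capturing group present, the delimiter's captured portion is kept in the result list.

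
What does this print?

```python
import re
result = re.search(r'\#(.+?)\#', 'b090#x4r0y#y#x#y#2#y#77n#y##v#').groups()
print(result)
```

('x4r0y',)

The match spans [4:11] → '#x4r0y#'.
Captured: group 1 = 'x4r0y'.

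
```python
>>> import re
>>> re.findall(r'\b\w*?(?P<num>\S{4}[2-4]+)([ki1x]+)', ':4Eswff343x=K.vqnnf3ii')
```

[('swff343', 'x'), ('qnnf3', 'ii')]

This matches a word boundary (`\b`, zero-width); then zero or more of a word character (lazy); then exactly 4 of a non-whitespace character, then one or more of a character in [2-4] (captured as 'num'); then one or more of one of [ki1x] (captured).
Lazy quantifiers expand one character at a time until the remainder of the pattern can match.
Matches: at [1:11] match '4Eswff343x', groups = ('swff343', 'x'); at [14:22] match 'vqnnf3ii', groups = ('qnnf3', 'ii').
Multiple groups make `findall` return tuples — one 2-tuple for each match.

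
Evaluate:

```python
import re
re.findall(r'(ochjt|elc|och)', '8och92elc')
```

['och', 'elc']

Scanning left to right: at [1:4] match 'och', group 1 = 'och'; at [6:9] match 'elc', group 1 = 'elc'.
Because there's exactly one group, `findall` drops the full match and keeps group 1 from each hit.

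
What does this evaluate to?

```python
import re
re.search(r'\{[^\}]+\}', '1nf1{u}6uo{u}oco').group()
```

'{u}'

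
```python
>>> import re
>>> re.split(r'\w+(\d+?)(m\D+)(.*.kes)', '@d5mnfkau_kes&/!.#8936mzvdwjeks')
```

['@', '5', 'mnfkau', '_kes', '&/!.#8936mzvdwjeks']

The pattern matches one or more of a word character; then one or more of a digit (lazy) (captured); then the literal 'm', then one or more of a non-digit (captured); then zero or more of any character, then any character, then the literal 'kes' (captured).
Matches to split on: at [1:13] → 'd5mnfkau_kes'.
The group in the pattern means `split` returns the separators' captures alongside the pieces.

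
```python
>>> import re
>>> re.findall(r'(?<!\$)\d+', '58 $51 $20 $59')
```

`(?!…)`/`(?<!…)` only lets a position through if the neighbouring text does NOT match; no characters are consumed.
Since nothing is captured, `findall` lists the 4 matched substrings directly.

['58', '1', '0', '9']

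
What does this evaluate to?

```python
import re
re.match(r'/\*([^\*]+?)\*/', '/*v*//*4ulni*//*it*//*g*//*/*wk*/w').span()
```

`match` is anchored at position 0; if the pattern doesn't fit there, it returns None.
The match spans [0:5] → '/*v*/'.
Captured: group 1 = 'v'.

(0, 5)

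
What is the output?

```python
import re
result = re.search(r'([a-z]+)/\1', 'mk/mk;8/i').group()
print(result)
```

mk/mk

A backreference is literal: `\1` must see the identical characters the first group matched.
The match spans [0:5] → 'mk/mk'.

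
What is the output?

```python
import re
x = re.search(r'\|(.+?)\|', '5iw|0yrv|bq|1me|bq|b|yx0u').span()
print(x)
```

A non-greedy quantifier consumes as few characters as it can — just enough that the remainder of the pattern still matches from where it stops; whatever follows it matches normally.
The match spans [3:9] → '|0yrv|'.

(3, 9)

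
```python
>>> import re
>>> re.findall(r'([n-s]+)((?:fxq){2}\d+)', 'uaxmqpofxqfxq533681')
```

[('qpo', 'fxqfxq533681')]

Pattern: one or more of a character in [n-s] (captured); then the literal 'fxq' repeated 2 times, then one or more of a digit (captured).
Scanning left to right: at [4:19] match 'qpofxqfxq533681', groups = ('qpo', 'fxqfxq533681').
With 2 capturing groups, `findall` returns a 2-tuple per match.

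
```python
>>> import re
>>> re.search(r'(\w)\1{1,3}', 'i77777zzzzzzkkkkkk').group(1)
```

'7'

The backreference `\1` re-matches whatever the first group consumed, character for character.
`re.search` scans for the first position where the pattern succeeds.
The match spans [1:5] → '7777'.
Captured: group 1 = '7'.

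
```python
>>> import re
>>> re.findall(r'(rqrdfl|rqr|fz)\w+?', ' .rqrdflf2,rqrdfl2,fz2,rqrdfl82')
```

['rqrdfl', 'rqrdfl', 'fz', 'rqrdfl']

`|` is ordered: at each position the engine commits to the first alternative that works.
`findall` collects group 1 from each match (4 total).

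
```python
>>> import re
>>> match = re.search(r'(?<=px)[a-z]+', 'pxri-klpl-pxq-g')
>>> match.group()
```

Lookahead/lookbehind check context without consuming it, so the matched span excludes the asserted characters.
Unlike `match`, `search` isn't anchored — it looks for the pattern anywhere in the string.
The match spans [2:4] → 'ri'.

'ri'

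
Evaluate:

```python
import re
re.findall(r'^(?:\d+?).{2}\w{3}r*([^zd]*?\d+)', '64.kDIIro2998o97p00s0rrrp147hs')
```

['Iro2998']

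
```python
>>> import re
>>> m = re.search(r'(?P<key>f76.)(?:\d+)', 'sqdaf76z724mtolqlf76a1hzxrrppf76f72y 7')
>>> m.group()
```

'f76z724'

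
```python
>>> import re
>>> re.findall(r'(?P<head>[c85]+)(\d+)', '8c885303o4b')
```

[('8c885', '303')]

The pattern matches one or more of one of [c85] (captured as 'head'); then one or more of a digit (captured).
Walking the string: at [0:8] match '8c885303', groups = ('8c885', '303').
`findall` packs the 2 group values into a tuple for every match.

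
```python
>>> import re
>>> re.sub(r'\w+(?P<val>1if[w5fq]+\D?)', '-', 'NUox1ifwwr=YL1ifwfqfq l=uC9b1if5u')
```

'-=-l=-'

Pattern: one or more of a word character; then the literal '1if', then one or more of one of [w5fq], then optionally a non-digit (captured as 'val').
Every occurrence is swapped for '-'.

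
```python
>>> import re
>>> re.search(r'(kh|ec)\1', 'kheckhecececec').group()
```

'ecec'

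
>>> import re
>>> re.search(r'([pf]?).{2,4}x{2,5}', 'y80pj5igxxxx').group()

'pj5igxxxx'

Pattern: optionally one of [pf] (captured); then 2 to 4 of any character, then 2 to 5 of a literal 'x'.
`re.search` tries every starting position until one works.
The match spans [3:12] → 'pj5igxxxx'.
Captured: group 1 = 'p'.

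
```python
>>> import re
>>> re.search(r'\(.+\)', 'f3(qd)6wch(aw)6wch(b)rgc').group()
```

'(qd)6wch(aw)6wch(b)'

The match spans [2:21] → '(qd)6wch(aw)6wch(b)'.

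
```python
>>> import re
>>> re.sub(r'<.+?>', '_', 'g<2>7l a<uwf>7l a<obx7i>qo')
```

'g_7l a_7l a_qo'

Matches: at [1:4] → '<2>'; at [8:13] → '<uwf>'; at [17:24] → '<obx7i>'.
`sub` substitutes '_' at each match site.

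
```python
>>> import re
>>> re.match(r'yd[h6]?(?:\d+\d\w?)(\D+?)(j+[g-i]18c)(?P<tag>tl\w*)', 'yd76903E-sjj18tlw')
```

With `match`, the pattern is implicitly anchored at the beginning.
Here the string doesn't start with a match, so the call returns None.

None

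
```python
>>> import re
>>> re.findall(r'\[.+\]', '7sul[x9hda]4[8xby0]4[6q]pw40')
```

['[x9hda]4[8xby0]4[6q]']

Matches: at [4:24] → '[x9hda]4[8xby0]4[6q]'.
`findall` yields the raw match text (1 of them) because the pattern has no groups.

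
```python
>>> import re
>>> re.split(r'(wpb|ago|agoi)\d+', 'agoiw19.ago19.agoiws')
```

Matches to split on: at [8:13] → 'ago19'.
`re.split` interleaves the captured-group text with the surrounding fragments.

['agoiw19.', 'ago', '.agoiws']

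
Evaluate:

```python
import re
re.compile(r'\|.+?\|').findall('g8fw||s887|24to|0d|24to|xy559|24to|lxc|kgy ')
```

Walking the string: at [4:11] → '||s887|'; at [15:19] → '|0d|'; at [23:30] → '|xy559|'; at [34:39] → '|lxc|'.
Since nothing is captured, `findall` lists the 4 matched substrings directly.

['||s887|', '|0d|', '|xy559|', '|lxc|']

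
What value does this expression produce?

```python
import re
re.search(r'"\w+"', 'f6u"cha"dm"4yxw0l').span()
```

The match spans [3:8] → '"cha"'.

(3, 8)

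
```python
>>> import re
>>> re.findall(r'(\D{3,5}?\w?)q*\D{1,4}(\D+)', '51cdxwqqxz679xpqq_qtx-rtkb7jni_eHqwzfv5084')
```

[('cdxw', 'z'), ('xpqq', '-rtkb'), ('jni_', 'zfv')]

Pattern: 3 to 5 of a non-digit (lazy), then optionally a word character (captured); then zero or more of a literal 'q', then 1 to 4 of a non-digit; then one or more of a non-digit (captured).
With the lazy modifier that quantifier settles for the fewest repetitions that let the rest of the pattern succeed (the atoms after it are unaffected and can still be greedy).
Scanning left to right: at [2:10] match 'cdxwqqxz', groups = ('cdxw', 'z'); at [13:26] match 'xpqq_qtx-rtkb', groups = ('xpqq', '-rtkb'); at [27:38] match 'jni_eHqwzfv', groups = ('jni_', 'zfv').
With 2 capturing groups, `findall` returns a 2-tuple per match.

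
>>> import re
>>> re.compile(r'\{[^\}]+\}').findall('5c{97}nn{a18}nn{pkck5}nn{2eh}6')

Scanning left to right: at [2:6] → '{97}'; at [8:13] → '{a18}'; at [15:22] → '{pkck5}'; at [24:29] → '{2eh}'.
No capturing groups, so `findall` returns the 4 full match strings.

['{97}', '{a18}', '{pkck5}', '{2eh}']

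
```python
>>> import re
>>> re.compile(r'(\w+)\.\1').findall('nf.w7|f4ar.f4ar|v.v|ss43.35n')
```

['f4ar', 'v', '3']

After group 1 captures some text, `\1` only succeeds where that same text appears again.
With a single group, `findall` returns only what that group captured — 3 items.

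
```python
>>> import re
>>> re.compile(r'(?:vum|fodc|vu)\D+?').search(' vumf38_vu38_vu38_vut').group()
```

'vumf'

Alternation isn't longest-match — the leftmost alternative that fits at this position is chosen.
The match spans [1:5] → 'vumf'.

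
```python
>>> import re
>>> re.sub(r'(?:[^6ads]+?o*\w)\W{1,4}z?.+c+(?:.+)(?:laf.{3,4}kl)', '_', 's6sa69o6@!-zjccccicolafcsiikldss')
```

Pattern: one or more of any character except [6ads] (lazy), then zero or more of a literal 'o', then a word character (non-capturing group); then 1 to 4 of a non-word character, then optionally a literal 'z', then one or more of any character; then one or more of a literal 'c'; then one or more of any character (non-capturing group); then the literal 'laf', then 3 to 4 of any character, then the literal 'kl' (non-capturing group).
Matches: at [5:29] → '9o6@!-zjccccicolafcsiikl'.
`sub` substitutes '_' at each match site.

's6sa6_dss'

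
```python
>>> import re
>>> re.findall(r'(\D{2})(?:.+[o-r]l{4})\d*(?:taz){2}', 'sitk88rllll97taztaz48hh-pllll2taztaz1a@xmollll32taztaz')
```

The pattern matches exactly 2 of a non-digit (captured); then one or more of any character, then a character in [o-r], then exactly 4 of a literal 'l' (non-capturing group); then zero or more of a digit, then the literal 'taz' repeated 2 times.
Scanning left to right: at [0:54] match 'sitk88rllll97taztaz48hh-pllll2taztaz1a@xmollll32taztaz', group 1 = 'si'.
One capturing group, so `findall` returns just the captured substring from the one match — 1 in all.

['si']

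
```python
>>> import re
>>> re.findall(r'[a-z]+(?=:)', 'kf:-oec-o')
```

['kf']

Because the assertion is zero-width, the text it checks is not consumed and won't appear in the result.
With no groups in the pattern, `findall` gives back each whole match — 1 here.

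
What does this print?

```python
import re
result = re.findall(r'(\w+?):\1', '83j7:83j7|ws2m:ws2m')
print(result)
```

`\1` has to match the exact text group 1 already captured.
Scanning left to right: at [0:9] match '83j7:83j7', group 1 = '83j7'; at [10:19] match 'ws2m:ws2m', group 1 = 'ws2m'.
One capturing group, so `findall` returns just the captured substring from each match — 2 in all.

['83j7', 'ws2m']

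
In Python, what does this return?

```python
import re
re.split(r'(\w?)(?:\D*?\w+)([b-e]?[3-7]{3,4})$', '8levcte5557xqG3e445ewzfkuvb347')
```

['', '8', '347', '']

With a capturing group present, the delimiter's captured portion is kept in the result list.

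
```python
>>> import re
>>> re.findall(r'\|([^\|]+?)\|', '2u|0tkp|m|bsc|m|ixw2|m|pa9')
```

['0tkp', 'bsc', 'ixw2']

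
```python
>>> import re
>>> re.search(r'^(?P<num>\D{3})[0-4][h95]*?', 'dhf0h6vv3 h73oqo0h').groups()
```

This matches anchored at the start of the string; then exactly 3 of a non-digit (captured as 'num'); then a character in [0-4], then zero or more of one of [h95] (lazy).
A non-greedy quantifier consumes as few characters as it can — just enough that the remainder of the pattern still matches from where it stops; whatever follows it matches normally.
Unlike `match`, `search` isn't anchored — it looks for the pattern anywhere in the string.
The match spans [0:4] → 'dhf0'.
Captured: group 1 = 'dhf'.

('dhf',)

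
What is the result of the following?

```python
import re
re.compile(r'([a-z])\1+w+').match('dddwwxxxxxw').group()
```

'dddww'

A backreference is literal: `\1` must see the identical characters the first group matched.
With `match`, the pattern is implicitly anchored at the beginning.
The match spans [0:5] → 'dddww'.
Captured: group 1 = 'd'.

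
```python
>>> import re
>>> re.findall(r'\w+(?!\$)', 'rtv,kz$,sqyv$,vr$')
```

A negative assertion filters positions out without eating any characters.
No capturing groups, so `findall` returns the 4 full match strings.

['rtv', 'k', 'sqy', 'v']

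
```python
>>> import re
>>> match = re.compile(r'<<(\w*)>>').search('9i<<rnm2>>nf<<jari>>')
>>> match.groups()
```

('rnm2',)

`re.search` scans for the first position where the pattern succeeds.
The match spans [2:10] → '<<rnm2>>'.
Captured: group 1 = 'rnm2'.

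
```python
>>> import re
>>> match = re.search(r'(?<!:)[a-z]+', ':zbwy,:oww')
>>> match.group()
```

'bwy'

`(?!…)`/`(?<!…)` only lets a position through if the neighbouring text does NOT match; no characters are consumed.
Unlike `match`, `search` isn't anchored — it looks for the pattern anywhere in the string.
The match spans [2:5] → 'bwy'.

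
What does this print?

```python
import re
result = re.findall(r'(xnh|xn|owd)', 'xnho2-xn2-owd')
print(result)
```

The regex engine tests alternatives in the order written; an earlier branch that matches wins even if a later one would match more.
Matches: at [0:3] match 'xnh', group 1 = 'xnh'; at [6:8] match 'xn', group 1 = 'xn'; at [10:13] match 'owd', group 1 = 'owd'.
One capturing group, so `findall` returns just the captured substring from each match — 3 in all.

['xnh', 'xn', 'owd']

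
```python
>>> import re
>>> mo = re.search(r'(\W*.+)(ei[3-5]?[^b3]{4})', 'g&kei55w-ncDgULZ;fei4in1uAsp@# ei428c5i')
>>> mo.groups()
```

('g&kei55w-ncDgULZ;fei4in1uAsp@# ', 'ei428c5')

Pattern: zero or more of a non-word character, then one or more of any character (captured); then the literal 'ei', then optionally a character in [3-5], then exactly 4 of any character except [b3] (captured).
`search` walks the string left to right and returns the first match it finds.
The match spans [0:38] → 'g&kei55w-ncDgULZ;fei4in1uAsp@# ei428c5'.
Captured: group 1 = 'g&kei55w-ncDgULZ;fei4in1uAsp@# ', group 2 = 'ei428c5'.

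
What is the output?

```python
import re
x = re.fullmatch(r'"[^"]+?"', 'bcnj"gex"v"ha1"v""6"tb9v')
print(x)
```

`fullmatch` succeeds only if the pattern covers the string from start to end.
Here there's no way to consume every character, so the call returns None.

None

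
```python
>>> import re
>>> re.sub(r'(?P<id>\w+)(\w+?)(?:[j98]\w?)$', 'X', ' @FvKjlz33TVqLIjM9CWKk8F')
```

The pattern matches one or more of a word character (captured as 'id'); then one or more of a word character (lazy) (captured); then one of [j98], then optionally a word character (non-capturing group); then anchored at the end.
Matches: at [2:24] → 'FvKjlz33TVqLIjM9CWKk8F'.
Every occurrence is swapped for 'X'.

' @X'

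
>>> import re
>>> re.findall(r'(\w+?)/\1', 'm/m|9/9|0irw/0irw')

['m', '9', '0irw']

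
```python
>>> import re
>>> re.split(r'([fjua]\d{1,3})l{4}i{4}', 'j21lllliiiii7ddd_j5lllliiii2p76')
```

['', 'j21', 'i7ddd_', 'j5', '2p76']

The pattern matches one of [fjua], then 1 to 3 of a digit (captured); then exactly 4 of the literal 'l', then exactly 4 of the literal 'i'.
Matches to split on: at [0:11] → 'j21lllliiii'; at [17:27] → 'j5lllliiii'.
Because the pattern has a capturing group, `split` also inserts each captured text between the pieces.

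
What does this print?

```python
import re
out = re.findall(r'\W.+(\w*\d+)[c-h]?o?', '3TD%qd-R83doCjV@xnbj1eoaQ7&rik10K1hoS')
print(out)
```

['1']

One capturing group, so `findall` returns just the captured substring from the one match — 1 in all.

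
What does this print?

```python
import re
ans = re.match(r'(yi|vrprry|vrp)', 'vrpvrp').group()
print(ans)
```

With `match`, the pattern is implicitly anchored at the beginning.
The match spans [0:3] → 'vrp'.
Captured: group 1 = 'vrp'.

vrp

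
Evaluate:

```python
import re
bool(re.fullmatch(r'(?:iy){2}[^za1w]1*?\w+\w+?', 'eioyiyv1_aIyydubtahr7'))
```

The pattern matches the literal 'iy' repeated 2 times, then any character except [za1w], then zero or more of the literal '1' (lazy); then one or more of a word character, then one or more of a word character (lazy).
For `fullmatch`, every character of the input must be accounted for by the pattern.
Here the pattern can't cover the whole string, so the call returns None, and `bool(None)` is False.

False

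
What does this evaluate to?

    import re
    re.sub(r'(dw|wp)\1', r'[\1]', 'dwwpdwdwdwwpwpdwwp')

'dwwp[dw]dw[wp]dwwp'

After group 1 captures some text, `\1` only succeeds where that same text appears again.
Matches: at [4:8] → 'dwdw'; at [10:14] → 'wpwp'.
The replacement refers to a captured group, so each match is rewritten using its own captured text.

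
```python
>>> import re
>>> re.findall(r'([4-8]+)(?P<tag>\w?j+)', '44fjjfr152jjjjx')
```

[('44', 'fjj'), ('5', '2jjjj')]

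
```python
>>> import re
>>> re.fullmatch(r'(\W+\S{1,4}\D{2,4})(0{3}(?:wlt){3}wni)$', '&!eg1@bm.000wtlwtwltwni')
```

None

For `fullmatch`, every character of the input must be accounted for by the pattern.
Here there's no way to consume every character, so the call returns None.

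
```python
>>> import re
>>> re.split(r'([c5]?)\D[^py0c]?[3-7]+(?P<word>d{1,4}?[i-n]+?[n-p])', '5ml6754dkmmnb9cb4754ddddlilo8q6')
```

['', '5', 'dkmmn', 'b9', 'c', 'ddddlilo', '8q6']

This matches optionally one of [c5] (captured); then a non-digit, then optionally any character except [py0c], then one or more of a character in [3-7]; then 1 to 4 of the literal 'd' (lazy), then one or more of a character in [i-n] (lazy), then a character in [n-p] (captured as 'word').
Matches to split on: at [0:12] → '5ml6754dkmmn'; at [14:28] → 'cb4754ddddlilo'.
With a capturing group present, the delimiter's captured portion is kept in the result list.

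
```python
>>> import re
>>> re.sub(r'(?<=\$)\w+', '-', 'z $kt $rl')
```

'z $- $-'

The `(?=…)`/`(?<=…)` assertion just peeks at neighbouring text; it doesn't advance the match position.
Every occurrence is swapped for '-'.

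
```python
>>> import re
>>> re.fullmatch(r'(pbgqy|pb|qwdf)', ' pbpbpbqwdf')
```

`fullmatch` succeeds only if the pattern covers the string from start to end.
Here there's no way to consume every character, so the call returns None.

None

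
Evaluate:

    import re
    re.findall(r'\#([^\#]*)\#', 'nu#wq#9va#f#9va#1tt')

['wq', 'f']

Scanning left to right: at [2:6] match '#wq#', group 1 = 'wq'; at [9:12] match '#f#', group 1 = 'f'.
`findall` collects group 1 from each match (2 total).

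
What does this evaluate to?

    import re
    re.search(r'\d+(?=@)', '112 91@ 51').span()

(4, 6)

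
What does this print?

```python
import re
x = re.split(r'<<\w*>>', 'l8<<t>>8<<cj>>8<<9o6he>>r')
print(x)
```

['l8', '8', '8', 'r']

Each match becomes a cut point; 4 segments remain.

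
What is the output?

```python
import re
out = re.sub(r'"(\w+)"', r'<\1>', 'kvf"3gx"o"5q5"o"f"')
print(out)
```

`\1` in the replacement pulls in group 1's text for each match.

kvf<3gx>o<5q5>o<f>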